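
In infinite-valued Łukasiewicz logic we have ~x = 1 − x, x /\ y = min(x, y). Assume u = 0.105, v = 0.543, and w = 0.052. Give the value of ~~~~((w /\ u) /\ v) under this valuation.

0.052

w /\ u = min(0.052, 0.105) = 0.052
(w /\ u) /\ v = min(0.052, 0.543) = 0.052
~((w /\ u) /\ v) = 1 − 0.052 = 0.948
~~((w /\ u) /\ v) = 1 − 0.948 = 0.052
~~~((w /\ u) /\ v) = 1 − 0.052 = 0.948
~~~~((w /\ u) /\ v) = 1 − 0.948 = 0.052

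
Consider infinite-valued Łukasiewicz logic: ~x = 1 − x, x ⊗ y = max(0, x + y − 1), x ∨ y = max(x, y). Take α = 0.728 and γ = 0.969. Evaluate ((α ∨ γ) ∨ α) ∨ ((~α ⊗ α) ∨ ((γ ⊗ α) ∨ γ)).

0.969

α ∨ γ = max(0.728, 0.969) = 0.969
(α ∨ γ) ∨ α = max(0.969, 0.728) = 0.969
~α = 1 − 0.728 = 0.272
~α ⊗ α = max(0, 0.272 + 0.728 − 1) = max(0, 0.000) = 0.000
γ ⊗ α = max(0, 0.969 + 0.728 − 1) = max(0, 0.697) = 0.697
(γ ⊗ α) ∨ γ = max(0.697, 0.969) = 0.969
(~α ⊗ α) ∨ ((γ ⊗ α) ∨ γ) = max(0.000, 0.969) = 0.969
((α ∨ γ) ∨ α) ∨ ((~α ⊗ α) ∨ ((γ ⊗ α) ∨ γ)) = max(0.969, 0.969) = 0.969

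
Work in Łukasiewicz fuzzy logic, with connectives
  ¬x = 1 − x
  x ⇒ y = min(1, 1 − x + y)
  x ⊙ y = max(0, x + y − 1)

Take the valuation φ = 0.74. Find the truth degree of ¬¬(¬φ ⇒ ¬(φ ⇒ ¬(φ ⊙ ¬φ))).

¬φ = 1 − 0.74 = 0.26
φ ⊙ ¬φ = max(0, 0.74 + 0.26 − 1) = max(0, 0.00) = 0.00
¬(φ ⊙ ¬φ) = 1 − 0.00 = 1.00
φ ⇒ ¬(φ ⊙ ¬φ) = min(1, 1 − 0.74 + 1.00) = min(1, 1.26) = 1.00
¬(φ ⇒ ¬(φ ⊙ ¬φ)) = 1 − 1.00 = 0.00
¬φ ⇒ ¬(φ ⇒ ¬(φ ⊙ ¬φ)) = min(1, 1 − 0.26 + 0.00) = min(1, 0.74) = 0.74
¬(¬φ ⇒ ¬(φ ⇒ ¬(φ ⊙ ¬φ))) = 1 − 0.74 = 0.26
¬¬(¬φ ⇒ ¬(φ ⇒ ¬(φ ⊙ ¬φ))) = 1 − 0.26 = 0.74

0.74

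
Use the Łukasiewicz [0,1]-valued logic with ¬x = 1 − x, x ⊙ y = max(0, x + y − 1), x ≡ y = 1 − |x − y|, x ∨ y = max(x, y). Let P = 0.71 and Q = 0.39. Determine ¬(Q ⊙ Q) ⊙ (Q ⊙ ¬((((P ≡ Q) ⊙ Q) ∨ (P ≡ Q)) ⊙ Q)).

Q ⊙ Q = max(0, 0.39 + 0.39 − 1) = max(0, -0.22) = 0.00
¬(Q ⊙ Q) = 1 − 0.00 = 1.00
P ≡ Q = 1 − |0.71 − 0.39| = 1 − 0.32 = 0.68
(P ≡ Q) ⊙ Q = max(0, 0.68 + 0.39 − 1) = max(0, 0.07) = 0.07
((P ≡ Q) ⊙ Q) ∨ (P ≡ Q) = max(0.07, 0.68) = 0.68
(((P ≡ Q) ⊙ Q) ∨ (P ≡ Q)) ⊙ Q = max(0, 0.68 + 0.39 − 1) = max(0, 0.07) = 0.07
¬((((P ≡ Q) ⊙ Q) ∨ (P ≡ Q)) ⊙ Q) = 1 − 0.07 = 0.93
Q ⊙ ¬((((P ≡ Q) ⊙ Q) ∨ (P ≡ Q)) ⊙ Q) = max(0, 0.39 + 0.93 − 1) = max(0, 0.32) = 0.32
¬(Q ⊙ Q) ⊙ (Q ⊙ ¬((((P ≡ Q) ⊙ Q) ∨ (P ≡ Q)) ⊙ Q)) = max(0, 1.00 + 0.32 − 1) = max(0, 0.32) = 0.32

0.32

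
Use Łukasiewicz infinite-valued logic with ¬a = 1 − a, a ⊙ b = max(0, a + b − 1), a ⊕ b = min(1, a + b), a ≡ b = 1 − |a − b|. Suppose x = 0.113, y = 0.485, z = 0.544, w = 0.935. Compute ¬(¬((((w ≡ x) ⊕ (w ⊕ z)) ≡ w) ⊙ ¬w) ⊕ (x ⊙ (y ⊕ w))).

w ≡ x = 1 − |0.935 − 0.113| = 1 − 0.822 = 0.178
w ⊕ z = min(1, 0.935 + 0.544) = min(1, 1.479) = 1.000
(w ≡ x) ⊕ (w ⊕ z) = min(1, 0.178 + 1.000) = min(1, 1.178) = 1.000
((w ≡ x) ⊕ (w ⊕ z)) ≡ w = 1 − |1.000 − 0.935| = 1 − 0.065 = 0.935
¬w = 1 − 0.935 = 0.065
(((w ≡ x) ⊕ (w ⊕ z)) ≡ w) ⊙ ¬w = max(0, 0.935 + 0.065 − 1) = max(0, 0.000) = 0.000
¬((((w ≡ x) ⊕ (w ⊕ z)) ≡ w) ⊙ ¬w) = 1 − 0.000 = 1.000
y ⊕ w = min(1, 0.485 + 0.935) = min(1, 1.420) = 1.000
x ⊙ (y ⊕ w) = max(0, 0.113 + 1.000 − 1) = max(0, 0.113) = 0.113
¬((((w ≡ x) ⊕ (w ⊕ z)) ≡ w) ⊙ ¬w) ⊕ (x ⊙ (y ⊕ w)) = min(1, 1.000 + 0.113) = min(1, 1.113) = 1.000
¬(¬((((w ≡ x) ⊕ (w ⊕ z)) ≡ w) ⊙ ¬w) ⊕ (x ⊙ (y ⊕ w))) = 1 − 1.000 = 0.000

0.000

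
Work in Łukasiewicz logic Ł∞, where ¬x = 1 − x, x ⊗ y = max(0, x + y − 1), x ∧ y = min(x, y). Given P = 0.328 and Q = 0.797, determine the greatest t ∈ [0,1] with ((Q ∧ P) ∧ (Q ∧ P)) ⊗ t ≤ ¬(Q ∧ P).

Q ∧ P = min(0.797, 0.328) = 0.328
(Q ∧ P) ∧ (Q ∧ P) = min(0.328, 0.328) = 0.328
So the left factor is (Q ∧ P) ∧ (Q ∧ P) = 0.328.
¬(Q ∧ P) = 1 − 0.328 = 0.672
So the right-hand bound is ¬(Q ∧ P) = 0.672.
The residuum of the Łukasiewicz t-norm gives the supremum: min(1, 1 − 0.328 + 0.672).
1 − 0.328 + 0.672 = 1.344, so t = min(1, 1.344) = 1.000.
Check: 0.328 ⊗ 1.000 = max(0, 0.328) = 0.328 ≤ 0.672.

1.000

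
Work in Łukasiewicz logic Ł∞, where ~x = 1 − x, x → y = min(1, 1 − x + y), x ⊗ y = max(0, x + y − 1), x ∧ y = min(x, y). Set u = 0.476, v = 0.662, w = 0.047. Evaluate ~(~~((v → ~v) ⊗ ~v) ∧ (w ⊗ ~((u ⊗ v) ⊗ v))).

~v = 1 − 0.662 = 0.338
v → ~v = min(1, 1 − 0.662 + 0.338) = min(1, 0.676) = 0.676
(v → ~v) ⊗ ~v = max(0, 0.676 + 0.338 − 1) = max(0, 0.014) = 0.014
~((v → ~v) ⊗ ~v) = 1 − 0.014 = 0.986
~~((v → ~v) ⊗ ~v) = 1 − 0.986 = 0.014
u ⊗ v = max(0, 0.476 + 0.662 − 1) = max(0, 0.138) = 0.138
(u ⊗ v) ⊗ v = max(0, 0.138 + 0.662 − 1) = max(0, -0.200) = 0.000
~((u ⊗ v) ⊗ v) = 1 − 0.000 = 1.000
w ⊗ ~((u ⊗ v) ⊗ v) = max(0, 0.047 + 1.000 − 1) = max(0, 0.047) = 0.047
~~((v → ~v) ⊗ ~v) ∧ (w ⊗ ~((u ⊗ v) ⊗ v)) = min(0.014, 0.047) = 0.014
~(~~((v → ~v) ⊗ ~v) ∧ (w ⊗ ~((u ⊗ v) ⊗ v))) = 1 − 0.014 = 0.986

0.986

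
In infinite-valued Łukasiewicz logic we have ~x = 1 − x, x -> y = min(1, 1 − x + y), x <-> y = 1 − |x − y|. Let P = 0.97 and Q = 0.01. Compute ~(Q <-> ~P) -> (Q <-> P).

~P = 1 − 0.97 = 0.03
Q <-> ~P = 1 − |0.01 − 0.03| = 1 − 0.02 = 0.98
~(Q <-> ~P) = 1 − 0.98 = 0.02
Q <-> P = 1 − |0.01 − 0.97| = 1 − 0.96 = 0.04
~(Q <-> ~P) -> (Q <-> P) = min(1, 1 − 0.02 + 0.04) = min(1, 1.02) = 1.00

1.00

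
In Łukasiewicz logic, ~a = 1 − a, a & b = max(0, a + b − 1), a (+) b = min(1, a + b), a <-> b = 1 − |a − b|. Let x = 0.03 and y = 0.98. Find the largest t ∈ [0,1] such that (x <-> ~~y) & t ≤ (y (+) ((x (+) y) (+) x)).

1.00

~y = 1 − 0.98 = 0.02
~~y = 1 − 0.02 = 0.98
x <-> ~~y = 1 − |0.03 − 0.98| = 1 − 0.95 = 0.05
So the left factor is x <-> ~~y = 0.05.
x (+) y = min(1, 0.03 + 0.98) = min(1, 1.01) = 1.00
(x (+) y) (+) x = min(1, 1.00 + 0.03) = min(1, 1.03) = 1.00
y (+) ((x (+) y) (+) x) = min(1, 0.98 + 1.00) = min(1, 1.98) = 1.00
So the right-hand bound is y (+) ((x (+) y) (+) x) = 1.00.
The residuum of the Łukasiewicz t-norm gives the supremum: min(1, 1 − 0.05 + 1.00).
1 − 0.05 + 1.00 = 1.95, so t = min(1, 1.95) = 1.00.
Check: 0.05 & 1.00 = max(0, 0.05) = 0.05 ≤ 1.00.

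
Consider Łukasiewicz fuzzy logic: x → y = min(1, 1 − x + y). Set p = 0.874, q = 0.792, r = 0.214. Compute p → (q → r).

0.548

q → r = min(1, 1 − 0.792 + 0.214) = min(1, 0.422) = 0.422
p → (q → r) = min(1, 1 − 0.874 + 0.422) = min(1, 0.548) = 0.548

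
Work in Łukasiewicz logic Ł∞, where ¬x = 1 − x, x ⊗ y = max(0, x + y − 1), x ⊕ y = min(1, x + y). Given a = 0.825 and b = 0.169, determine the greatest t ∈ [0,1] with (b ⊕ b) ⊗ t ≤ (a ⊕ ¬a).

1.000

b ⊕ b = min(1, 0.169 + 0.169) = min(1, 0.338) = 0.338
So the left factor is b ⊕ b = 0.338.
¬a = 1 − 0.825 = 0.175
a ⊕ ¬a = min(1, 0.825 + 0.175) = min(1, 1.000) = 1.000
So the right-hand bound is a ⊕ ¬a = 1.000.
The residuum of the Łukasiewicz t-norm gives the supremum: min(1, 1 − 0.338 + 1.000).
1 − 0.338 + 1.000 = 1.662, so t = min(1, 1.662) = 1.000.
Check: 0.338 ⊗ 1.000 = max(0, 0.338) = 0.338 ≤ 1.000.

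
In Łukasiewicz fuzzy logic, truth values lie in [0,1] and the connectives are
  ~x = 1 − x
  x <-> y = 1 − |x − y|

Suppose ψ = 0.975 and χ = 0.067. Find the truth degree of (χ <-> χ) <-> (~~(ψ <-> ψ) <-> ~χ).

χ <-> χ = 1 − |0.067 − 0.067| = 1 − 0.000 = 1.000
ψ <-> ψ = 1 − |0.975 − 0.975| = 1 − 0.000 = 1.000
~(ψ <-> ψ) = 1 − 1.000 = 0.000
~~(ψ <-> ψ) = 1 − 0.000 = 1.000
~χ = 1 − 0.067 = 0.933
~~(ψ <-> ψ) <-> ~χ = 1 − |1.000 − 0.933| = 1 − 0.067 = 0.933
(χ <-> χ) <-> (~~(ψ <-> ψ) <-> ~χ) = 1 − |1.000 − 0.933| = 1 − 0.067 = 0.933

0.933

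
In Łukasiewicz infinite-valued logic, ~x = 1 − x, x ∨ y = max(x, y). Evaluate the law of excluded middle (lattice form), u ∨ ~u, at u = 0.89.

~u = 1 − 0.89 = 0.11
u ∨ ~u = max(0.89, 0.11) = 0.89
(The value 0.89 < 1 shows this instance is not satisfied; not a Ł∞-tautology — its value is max(a, 1−a).)

0.89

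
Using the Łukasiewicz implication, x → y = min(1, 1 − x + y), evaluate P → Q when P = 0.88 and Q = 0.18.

0.30

P → Q = min(1, 1 − 0.88 + 0.18) = min(1, 0.30) = 0.30
For comparison, the Gödel implication (1 if x ≤ y else y) would give 0.18.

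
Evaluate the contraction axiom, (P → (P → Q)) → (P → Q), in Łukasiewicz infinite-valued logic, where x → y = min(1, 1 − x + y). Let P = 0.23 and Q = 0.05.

P → Q = min(1, 1 − 0.23 + 0.05) = min(1, 0.82) = 0.82
P → (P → Q) = min(1, 1 − 0.23 + 0.82) = min(1, 1.59) = 1.00
(P → (P → Q)) → (P → Q) = min(1, 1 − 1.00 + 0.82) = min(1, 0.82) = 0.82
(The value 0.82 < 1 shows this instance is not satisfied; fails in Ł∞ (the t-norm is not idempotent).)

0.82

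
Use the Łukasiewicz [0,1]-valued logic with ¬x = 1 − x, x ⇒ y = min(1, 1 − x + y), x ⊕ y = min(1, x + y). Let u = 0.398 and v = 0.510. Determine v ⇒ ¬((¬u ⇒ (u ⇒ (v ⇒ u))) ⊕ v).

0.490

¬u = 1 − 0.398 = 0.602
v ⇒ u = min(1, 1 − 0.510 + 0.398) = min(1, 0.888) = 0.888
u ⇒ (v ⇒ u) = min(1, 1 − 0.398 + 0.888) = min(1, 1.490) = 1.000
¬u ⇒ (u ⇒ (v ⇒ u)) = min(1, 1 − 0.602 + 1.000) = min(1, 1.398) = 1.000
(¬u ⇒ (u ⇒ (v ⇒ u))) ⊕ v = min(1, 1.000 + 0.510) = min(1, 1.510) = 1.000
¬((¬u ⇒ (u ⇒ (v ⇒ u))) ⊕ v) = 1 − 1.000 = 0.000
v ⇒ ¬((¬u ⇒ (u ⇒ (v ⇒ u))) ⊕ v) = min(1, 1 − 0.510 + 0.000) = min(1, 0.490) = 0.490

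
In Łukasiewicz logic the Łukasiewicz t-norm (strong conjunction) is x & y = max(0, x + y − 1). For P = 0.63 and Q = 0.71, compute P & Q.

0.34

P & Q = max(0, 0.63 + 0.71 − 1) = max(0, 0.34) = 0.34
For comparison, the Gödel (minimum) t-norm min(x, y) would give 0.63.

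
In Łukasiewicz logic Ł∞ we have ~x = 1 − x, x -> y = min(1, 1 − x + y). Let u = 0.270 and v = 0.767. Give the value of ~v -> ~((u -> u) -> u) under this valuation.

1.000

~v = 1 − 0.767 = 0.233
u -> u = min(1, 1 − 0.270 + 0.270) = min(1, 1.000) = 1.000
(u -> u) -> u = min(1, 1 − 1.000 + 0.270) = min(1, 0.270) = 0.270
~((u -> u) -> u) = 1 − 0.270 = 0.730
~v -> ~((u -> u) -> u) = min(1, 1 − 0.233 + 0.730) = min(1, 1.497) = 1.000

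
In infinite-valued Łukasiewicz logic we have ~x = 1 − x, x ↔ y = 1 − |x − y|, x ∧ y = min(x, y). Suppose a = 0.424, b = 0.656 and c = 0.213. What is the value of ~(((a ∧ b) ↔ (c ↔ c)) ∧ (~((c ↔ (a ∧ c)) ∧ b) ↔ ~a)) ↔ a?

0.848

a ∧ b = min(0.424, 0.656) = 0.424
c ↔ c = 1 − |0.213 − 0.213| = 1 − 0.000 = 1.000
(a ∧ b) ↔ (c ↔ c) = 1 − |0.424 − 1.000| = 1 − 0.576 = 0.424
a ∧ c = min(0.424, 0.213) = 0.213
c ↔ (a ∧ c) = 1 − |0.213 − 0.213| = 1 − 0.000 = 1.000
(c ↔ (a ∧ c)) ∧ b = min(1.000, 0.656) = 0.656
~((c ↔ (a ∧ c)) ∧ b) = 1 − 0.656 = 0.344
~a = 1 − 0.424 = 0.576
~((c ↔ (a ∧ c)) ∧ b) ↔ ~a = 1 − |0.344 − 0.576| = 1 − 0.232 = 0.768
((a ∧ b) ↔ (c ↔ c)) ∧ (~((c ↔ (a ∧ c)) ∧ b) ↔ ~a) = min(0.424, 0.768) = 0.424
~(((a ∧ b) ↔ (c ↔ c)) ∧ (~((c ↔ (a ∧ c)) ∧ b) ↔ ~a)) = 1 − 0.424 = 0.576
~(((a ∧ b) ↔ (c ↔ c)) ∧ (~((c ↔ (a ∧ c)) ∧ b) ↔ ~a)) ↔ a = 1 − |0.576 − 0.424| = 1 − 0.152 = 0.848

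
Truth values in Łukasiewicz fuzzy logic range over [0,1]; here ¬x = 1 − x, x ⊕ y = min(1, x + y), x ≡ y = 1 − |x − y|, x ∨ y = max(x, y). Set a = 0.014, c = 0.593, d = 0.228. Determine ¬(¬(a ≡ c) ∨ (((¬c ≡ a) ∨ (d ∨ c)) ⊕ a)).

a ≡ c = 1 − |0.014 − 0.593| = 1 − 0.579 = 0.421
¬(a ≡ c) = 1 − 0.421 = 0.579
¬c = 1 − 0.593 = 0.407
¬c ≡ a = 1 − |0.407 − 0.014| = 1 − 0.393 = 0.607
d ∨ c = max(0.228, 0.593) = 0.593
(¬c ≡ a) ∨ (d ∨ c) = max(0.607, 0.593) = 0.607
((¬c ≡ a) ∨ (d ∨ c)) ⊕ a = min(1, 0.607 + 0.014) = min(1, 0.621) = 0.621
¬(a ≡ c) ∨ (((¬c ≡ a) ∨ (d ∨ c)) ⊕ a) = max(0.579, 0.621) = 0.621
¬(¬(a ≡ c) ∨ (((¬c ≡ a) ∨ (d ∨ c)) ⊕ a)) = 1 − 0.621 = 0.379

0.379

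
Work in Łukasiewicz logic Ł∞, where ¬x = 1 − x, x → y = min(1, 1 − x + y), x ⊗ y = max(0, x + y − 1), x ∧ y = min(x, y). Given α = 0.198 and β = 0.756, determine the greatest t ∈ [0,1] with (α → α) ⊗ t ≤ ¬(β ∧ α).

α → α = min(1, 1 − 0.198 + 0.198) = min(1, 1.000) = 1.000
So the left factor is α → α = 1.000.
β ∧ α = min(0.756, 0.198) = 0.198
¬(β ∧ α) = 1 − 0.198 = 0.802
So the right-hand bound is ¬(β ∧ α) = 0.802.
The residuum of the Łukasiewicz t-norm gives the supremum: min(1, 1 − 1.000 + 0.802).
1 − 1.000 + 0.802 = 0.802, so t = min(1, 0.802) = 0.802.
Check: 1.000 ⊗ 0.802 = max(0, 0.802) = 0.802 ≤ 0.802.

0.802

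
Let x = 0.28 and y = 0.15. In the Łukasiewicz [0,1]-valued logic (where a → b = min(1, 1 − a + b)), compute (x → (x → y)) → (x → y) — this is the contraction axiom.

0.87

x → y = min(1, 1 − 0.28 + 0.15) = min(1, 0.87) = 0.87
x → (x → y) = min(1, 1 − 0.28 + 0.87) = min(1, 1.59) = 1.00
(x → (x → y)) → (x → y) = min(1, 1 − 1.00 + 0.87) = min(1, 0.87) = 0.87
(The value 0.87 < 1 shows this instance is not satisfied; fails in Ł∞ (the t-norm is not idempotent).)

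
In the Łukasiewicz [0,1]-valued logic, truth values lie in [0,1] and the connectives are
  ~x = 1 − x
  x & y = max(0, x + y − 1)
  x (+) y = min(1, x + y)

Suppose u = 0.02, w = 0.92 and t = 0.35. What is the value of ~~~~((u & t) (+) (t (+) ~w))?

u & t = max(0, 0.02 + 0.35 − 1) = max(0, -0.63) = 0.00
~w = 1 − 0.92 = 0.08
t (+) ~w = min(1, 0.35 + 0.08) = min(1, 0.43) = 0.43
(u & t) (+) (t (+) ~w) = min(1, 0.00 + 0.43) = min(1, 0.43) = 0.43
~((u & t) (+) (t (+) ~w)) = 1 − 0.43 = 0.57
~~((u & t) (+) (t (+) ~w)) = 1 − 0.57 = 0.43
~~~((u & t) (+) (t (+) ~w)) = 1 − 0.43 = 0.57
~~~~((u & t) (+) (t (+) ~w)) = 1 − 0.57 = 0.43

0.43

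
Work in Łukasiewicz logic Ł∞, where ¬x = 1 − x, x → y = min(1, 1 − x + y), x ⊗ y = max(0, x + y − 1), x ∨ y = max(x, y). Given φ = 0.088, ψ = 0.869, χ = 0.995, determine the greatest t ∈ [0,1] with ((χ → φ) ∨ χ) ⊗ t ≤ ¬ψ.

0.136

χ → φ = min(1, 1 − 0.995 + 0.088) = min(1, 0.093) = 0.093
(χ → φ) ∨ χ = max(0.093, 0.995) = 0.995
So the left factor is (χ → φ) ∨ χ = 0.995.
¬ψ = 1 − 0.869 = 0.131
So the right-hand bound is ¬ψ = 0.131.
The residuum of the Łukasiewicz t-norm gives the supremum: min(1, 1 − 0.995 + 0.131).
1 − 0.995 + 0.131 = 0.136, so t = min(1, 0.136) = 0.136.
Check: 0.995 ⊗ 0.136 = max(0, 0.131) = 0.131 ≤ 0.131.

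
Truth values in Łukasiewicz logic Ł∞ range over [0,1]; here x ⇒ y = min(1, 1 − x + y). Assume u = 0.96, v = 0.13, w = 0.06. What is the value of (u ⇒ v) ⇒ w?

0.89

u ⇒ v = min(1, 1 − 0.96 + 0.13) = min(1, 0.17) = 0.17
(u ⇒ v) ⇒ w = min(1, 1 − 0.17 + 0.06) = min(1, 0.89) = 0.89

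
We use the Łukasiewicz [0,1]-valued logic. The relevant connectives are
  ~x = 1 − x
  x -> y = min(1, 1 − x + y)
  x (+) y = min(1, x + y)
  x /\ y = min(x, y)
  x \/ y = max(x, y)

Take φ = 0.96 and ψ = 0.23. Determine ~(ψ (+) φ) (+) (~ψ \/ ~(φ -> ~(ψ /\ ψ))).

0.77

ψ (+) φ = min(1, 0.23 + 0.96) = min(1, 1.19) = 1.00
~(ψ (+) φ) = 1 − 1.00 = 0.00
~ψ = 1 − 0.23 = 0.77
ψ /\ ψ = min(0.23, 0.23) = 0.23
~(ψ /\ ψ) = 1 − 0.23 = 0.77
φ -> ~(ψ /\ ψ) = min(1, 1 − 0.96 + 0.77) = min(1, 0.81) = 0.81
~(φ -> ~(ψ /\ ψ)) = 1 − 0.81 = 0.19
~ψ \/ ~(φ -> ~(ψ /\ ψ)) = max(0.77, 0.19) = 0.77
~(ψ (+) φ) (+) (~ψ \/ ~(φ -> ~(ψ /\ ψ))) = min(1, 0.00 + 0.77) = min(1, 0.77) = 0.77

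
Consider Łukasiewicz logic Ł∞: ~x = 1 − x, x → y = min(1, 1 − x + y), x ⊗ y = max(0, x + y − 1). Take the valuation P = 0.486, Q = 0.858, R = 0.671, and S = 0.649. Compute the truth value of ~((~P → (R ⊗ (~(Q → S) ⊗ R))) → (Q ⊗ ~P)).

0.114

~P = 1 − 0.486 = 0.514
Q → S = min(1, 1 − 0.858 + 0.649) = min(1, 0.791) = 0.791
~(Q → S) = 1 − 0.791 = 0.209
~(Q → S) ⊗ R = max(0, 0.209 + 0.671 − 1) = max(0, -0.120) = 0.000
R ⊗ (~(Q → S) ⊗ R) = max(0, 0.671 + 0.000 − 1) = max(0, -0.329) = 0.000
~P → (R ⊗ (~(Q → S) ⊗ R)) = min(1, 1 − 0.514 + 0.000) = min(1, 0.486) = 0.486
Q ⊗ ~P = max(0, 0.858 + 0.514 − 1) = max(0, 0.372) = 0.372
(~P → (R ⊗ (~(Q → S) ⊗ R))) → (Q ⊗ ~P) = min(1, 1 − 0.486 + 0.372) = min(1, 0.886) = 0.886
~((~P → (R ⊗ (~(Q → S) ⊗ R))) → (Q ⊗ ~P)) = 1 − 0.886 = 0.114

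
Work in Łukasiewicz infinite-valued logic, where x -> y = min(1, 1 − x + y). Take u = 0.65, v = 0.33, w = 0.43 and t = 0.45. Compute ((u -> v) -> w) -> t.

0.70

u -> v = min(1, 1 − 0.65 + 0.33) = min(1, 0.68) = 0.68
(u -> v) -> w = min(1, 1 − 0.68 + 0.43) = min(1, 0.75) = 0.75
((u -> v) -> w) -> t = min(1, 1 − 0.75 + 0.45) = min(1, 0.70) = 0.70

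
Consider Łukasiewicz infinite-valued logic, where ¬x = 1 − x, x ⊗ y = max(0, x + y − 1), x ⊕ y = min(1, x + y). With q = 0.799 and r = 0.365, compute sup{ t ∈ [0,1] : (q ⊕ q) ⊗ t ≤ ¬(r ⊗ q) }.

0.836

q ⊕ q = min(1, 0.799 + 0.799) = min(1, 1.598) = 1.000
So the left factor is q ⊕ q = 1.000.
r ⊗ q = max(0, 0.365 + 0.799 − 1) = max(0, 0.164) = 0.164
¬(r ⊗ q) = 1 − 0.164 = 0.836
So the right-hand bound is ¬(r ⊗ q) = 0.836.
The residuum of the Łukasiewicz t-norm gives the supremum: min(1, 1 − 1.000 + 0.836).
1 − 1.000 + 0.836 = 0.836, so t = min(1, 0.836) = 0.836.
Check: 1.000 ⊗ 0.836 = max(0, 0.836) = 0.836 ≤ 0.836.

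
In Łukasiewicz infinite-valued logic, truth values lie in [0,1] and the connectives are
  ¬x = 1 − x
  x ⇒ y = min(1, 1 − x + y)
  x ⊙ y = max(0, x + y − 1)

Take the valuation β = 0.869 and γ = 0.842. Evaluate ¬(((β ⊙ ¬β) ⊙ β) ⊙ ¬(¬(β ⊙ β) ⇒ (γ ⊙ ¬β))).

¬β = 1 − 0.869 = 0.131
β ⊙ ¬β = max(0, 0.869 + 0.131 − 1) = max(0, 0.000) = 0.000
(β ⊙ ¬β) ⊙ β = max(0, 0.000 + 0.869 − 1) = max(0, -0.131) = 0.000
β ⊙ β = max(0, 0.869 + 0.869 − 1) = max(0, 0.738) = 0.738
¬(β ⊙ β) = 1 − 0.738 = 0.262
γ ⊙ ¬β = max(0, 0.842 + 0.131 − 1) = max(0, -0.027) = 0.000
¬(β ⊙ β) ⇒ (γ ⊙ ¬β) = min(1, 1 − 0.262 + 0.000) = min(1, 0.738) = 0.738
¬(¬(β ⊙ β) ⇒ (γ ⊙ ¬β)) = 1 − 0.738 = 0.262
((β ⊙ ¬β) ⊙ β) ⊙ ¬(¬(β ⊙ β) ⇒ (γ ⊙ ¬β)) = max(0, 0.000 + 0.262 − 1) = max(0, -0.738) = 0.000
¬(((β ⊙ ¬β) ⊙ β) ⊙ ¬(¬(β ⊙ β) ⇒ (γ ⊙ ¬β))) = 1 − 0.000 = 1.000

1.000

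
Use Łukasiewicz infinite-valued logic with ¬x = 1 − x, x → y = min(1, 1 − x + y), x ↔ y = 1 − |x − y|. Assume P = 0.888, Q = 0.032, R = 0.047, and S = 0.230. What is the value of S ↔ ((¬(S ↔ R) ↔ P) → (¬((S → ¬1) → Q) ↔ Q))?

S ↔ R = 1 − |0.230 − 0.047| = 1 − 0.183 = 0.817
¬(S ↔ R) = 1 − 0.817 = 0.183
¬(S ↔ R) ↔ P = 1 − |0.183 − 0.888| = 1 − 0.705 = 0.295
¬1 = 1 − 1.000 = 0.000
S → ¬1 = min(1, 1 − 0.230 + 0.000) = min(1, 0.770) = 0.770
(S → ¬1) → Q = min(1, 1 − 0.770 + 0.032) = min(1, 0.262) = 0.262
¬((S → ¬1) → Q) = 1 − 0.262 = 0.738
¬((S → ¬1) → Q) ↔ Q = 1 − |0.738 − 0.032| = 1 − 0.706 = 0.294
(¬(S ↔ R) ↔ P) → (¬((S → ¬1) → Q) ↔ Q) = min(1, 1 − 0.295 + 0.294) = min(1, 0.999) = 0.999
S ↔ ((¬(S ↔ R) ↔ P) → (¬((S → ¬1) → Q) ↔ Q)) = 1 − |0.230 − 0.999| = 1 − 0.769 = 0.231

0.231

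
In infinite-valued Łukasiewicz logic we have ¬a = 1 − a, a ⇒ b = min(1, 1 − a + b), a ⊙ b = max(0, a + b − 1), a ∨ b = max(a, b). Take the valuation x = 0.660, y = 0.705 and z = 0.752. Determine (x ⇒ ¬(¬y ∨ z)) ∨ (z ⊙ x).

¬y = 1 − 0.705 = 0.295
¬y ∨ z = max(0.295, 0.752) = 0.752
¬(¬y ∨ z) = 1 − 0.752 = 0.248
x ⇒ ¬(¬y ∨ z) = min(1, 1 − 0.660 + 0.248) = min(1, 0.588) = 0.588
z ⊙ x = max(0, 0.752 + 0.660 − 1) = max(0, 0.412) = 0.412
(x ⇒ ¬(¬y ∨ z)) ∨ (z ⊙ x) = max(0.588, 0.412) = 0.588

0.588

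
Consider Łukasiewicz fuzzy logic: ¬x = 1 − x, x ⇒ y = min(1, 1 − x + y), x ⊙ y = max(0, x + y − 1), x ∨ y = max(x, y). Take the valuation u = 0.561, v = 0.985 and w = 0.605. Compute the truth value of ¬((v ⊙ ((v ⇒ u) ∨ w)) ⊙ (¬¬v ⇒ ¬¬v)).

0.410

v ⇒ u = min(1, 1 − 0.985 + 0.561) = min(1, 0.576) = 0.576
(v ⇒ u) ∨ w = max(0.576, 0.605) = 0.605
v ⊙ ((v ⇒ u) ∨ w) = max(0, 0.985 + 0.605 − 1) = max(0, 0.590) = 0.590
¬v = 1 − 0.985 = 0.015
¬¬v = 1 − 0.015 = 0.985
¬¬v ⇒ ¬¬v = min(1, 1 − 0.985 + 0.985) = min(1, 1.000) = 1.000
(v ⊙ ((v ⇒ u) ∨ w)) ⊙ (¬¬v ⇒ ¬¬v) = max(0, 0.590 + 1.000 − 1) = max(0, 0.590) = 0.590
¬((v ⊙ ((v ⇒ u) ∨ w)) ⊙ (¬¬v ⇒ ¬¬v)) = 1 − 0.590 = 0.410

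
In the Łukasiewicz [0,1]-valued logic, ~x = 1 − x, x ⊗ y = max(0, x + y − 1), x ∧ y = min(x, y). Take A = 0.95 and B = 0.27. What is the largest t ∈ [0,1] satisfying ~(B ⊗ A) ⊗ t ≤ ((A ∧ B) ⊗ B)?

B ⊗ A = max(0, 0.27 + 0.95 − 1) = max(0, 0.22) = 0.22
~(B ⊗ A) = 1 − 0.22 = 0.78
So the left factor is ~(B ⊗ A) = 0.78.
A ∧ B = min(0.95, 0.27) = 0.27
(A ∧ B) ⊗ B = max(0, 0.27 + 0.27 − 1) = max(0, -0.46) = 0.00
So the right-hand bound is (A ∧ B) ⊗ B = 0.00.
The residuum of the Łukasiewicz t-norm gives the supremum: min(1, 1 − 0.78 + 0.00).
1 − 0.78 + 0.00 = 0.22, so t = min(1, 0.22) = 0.22.
Check: 0.78 ⊗ 0.22 = max(0, 0.00) = 0.00 ≤ 0.00.

0.22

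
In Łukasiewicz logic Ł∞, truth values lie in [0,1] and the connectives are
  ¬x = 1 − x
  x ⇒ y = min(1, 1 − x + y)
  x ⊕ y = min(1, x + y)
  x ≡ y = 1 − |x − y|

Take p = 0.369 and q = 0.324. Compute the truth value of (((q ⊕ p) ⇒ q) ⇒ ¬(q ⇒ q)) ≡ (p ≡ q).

0.414

q ⊕ p = min(1, 0.324 + 0.369) = min(1, 0.693) = 0.693
(q ⊕ p) ⇒ q = min(1, 1 − 0.693 + 0.324) = min(1, 0.631) = 0.631
q ⇒ q = min(1, 1 − 0.324 + 0.324) = min(1, 1.000) = 1.000
¬(q ⇒ q) = 1 − 1.000 = 0.000
((q ⊕ p) ⇒ q) ⇒ ¬(q ⇒ q) = min(1, 1 − 0.631 + 0.000) = min(1, 0.369) = 0.369
p ≡ q = 1 − |0.369 − 0.324| = 1 − 0.045 = 0.955
(((q ⊕ p) ⇒ q) ⇒ ¬(q ⇒ q)) ≡ (p ≡ q) = 1 − |0.369 − 0.955| = 1 − 0.586 = 0.414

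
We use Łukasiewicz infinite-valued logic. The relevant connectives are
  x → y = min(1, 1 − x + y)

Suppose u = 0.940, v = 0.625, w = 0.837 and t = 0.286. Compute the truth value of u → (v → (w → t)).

0.884

w → t = min(1, 1 − 0.837 + 0.286) = min(1, 0.449) = 0.449
v → (w → t) = min(1, 1 − 0.625 + 0.449) = min(1, 0.824) = 0.824
u → (v → (w → t)) = min(1, 1 − 0.940 + 0.824) = min(1, 0.884) = 0.884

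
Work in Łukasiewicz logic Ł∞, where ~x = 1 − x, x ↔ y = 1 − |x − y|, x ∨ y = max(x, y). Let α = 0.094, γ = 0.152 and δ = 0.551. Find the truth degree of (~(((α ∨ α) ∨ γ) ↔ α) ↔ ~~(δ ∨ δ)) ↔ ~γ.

α ∨ α = max(0.094, 0.094) = 0.094
(α ∨ α) ∨ γ = max(0.094, 0.152) = 0.152
((α ∨ α) ∨ γ) ↔ α = 1 − |0.152 − 0.094| = 1 − 0.058 = 0.942
~(((α ∨ α) ∨ γ) ↔ α) = 1 − 0.942 = 0.058
δ ∨ δ = max(0.551, 0.551) = 0.551
~(δ ∨ δ) = 1 − 0.551 = 0.449
~~(δ ∨ δ) = 1 − 0.449 = 0.551
~(((α ∨ α) ∨ γ) ↔ α) ↔ ~~(δ ∨ δ) = 1 − |0.058 − 0.551| = 1 − 0.493 = 0.507
~γ = 1 − 0.152 = 0.848
(~(((α ∨ α) ∨ γ) ↔ α) ↔ ~~(δ ∨ δ)) ↔ ~γ = 1 − |0.507 − 0.848| = 1 − 0.341 = 0.659

0.659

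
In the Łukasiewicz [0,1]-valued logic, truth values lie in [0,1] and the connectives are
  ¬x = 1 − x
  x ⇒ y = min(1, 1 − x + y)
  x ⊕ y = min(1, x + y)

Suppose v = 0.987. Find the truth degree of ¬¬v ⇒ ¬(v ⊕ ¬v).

0.013

¬v = 1 − 0.987 = 0.013
¬¬v = 1 − 0.013 = 0.987
v ⊕ ¬v = min(1, 0.987 + 0.013) = min(1, 1.000) = 1.000
¬(v ⊕ ¬v) = 1 − 1.000 = 0.000
¬¬v ⇒ ¬(v ⊕ ¬v) = min(1, 1 − 0.987 + 0.000) = min(1, 0.013) = 0.013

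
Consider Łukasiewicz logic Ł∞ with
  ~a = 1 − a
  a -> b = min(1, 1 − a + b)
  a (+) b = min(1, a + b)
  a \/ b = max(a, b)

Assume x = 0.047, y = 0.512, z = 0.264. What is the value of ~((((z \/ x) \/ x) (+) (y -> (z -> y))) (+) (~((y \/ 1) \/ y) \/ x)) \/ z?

z \/ x = max(0.264, 0.047) = 0.264
(z \/ x) \/ x = max(0.264, 0.047) = 0.264
z -> y = min(1, 1 − 0.264 + 0.512) = min(1, 1.248) = 1.000
y -> (z -> y) = min(1, 1 − 0.512 + 1.000) = min(1, 1.488) = 1.000
((z \/ x) \/ x) (+) (y -> (z -> y)) = min(1, 0.264 + 1.000) = min(1, 1.264) = 1.000
y \/ 1 = max(0.512, 1.000) = 1.000
(y \/ 1) \/ y = max(1.000, 0.512) = 1.000
~((y \/ 1) \/ y) = 1 − 1.000 = 0.000
~((y \/ 1) \/ y) \/ x = max(0.000, 0.047) = 0.047
(((z \/ x) \/ x) (+) (y -> (z -> y))) (+) (~((y \/ 1) \/ y) \/ x) = min(1, 1.000 + 0.047) = min(1, 1.047) = 1.000
~((((z \/ x) \/ x) (+) (y -> (z -> y))) (+) (~((y \/ 1) \/ y) \/ x)) = 1 − 1.000 = 0.000
~((((z \/ x) \/ x) (+) (y -> (z -> y))) (+) (~((y \/ 1) \/ y) \/ x)) \/ z = max(0.000, 0.264) = 0.264

0.264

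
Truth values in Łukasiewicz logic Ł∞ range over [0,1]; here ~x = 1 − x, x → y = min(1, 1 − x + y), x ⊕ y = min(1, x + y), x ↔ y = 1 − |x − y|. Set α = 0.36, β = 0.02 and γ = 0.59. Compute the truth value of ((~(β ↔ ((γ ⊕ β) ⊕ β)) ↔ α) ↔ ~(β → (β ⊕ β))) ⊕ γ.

γ ⊕ β = min(1, 0.59 + 0.02) = min(1, 0.61) = 0.61
(γ ⊕ β) ⊕ β = min(1, 0.61 + 0.02) = min(1, 0.63) = 0.63
β ↔ ((γ ⊕ β) ⊕ β) = 1 − |0.02 − 0.63| = 1 − 0.61 = 0.39
~(β ↔ ((γ ⊕ β) ⊕ β)) = 1 − 0.39 = 0.61
~(β ↔ ((γ ⊕ β) ⊕ β)) ↔ α = 1 − |0.61 − 0.36| = 1 − 0.25 = 0.75
β ⊕ β = min(1, 0.02 + 0.02) = min(1, 0.04) = 0.04
β → (β ⊕ β) = min(1, 1 − 0.02 + 0.04) = min(1, 1.02) = 1.00
~(β → (β ⊕ β)) = 1 − 1.00 = 0.00
(~(β ↔ ((γ ⊕ β) ⊕ β)) ↔ α) ↔ ~(β → (β ⊕ β)) = 1 − |0.75 − 0.00| = 1 − 0.75 = 0.25
((~(β ↔ ((γ ⊕ β) ⊕ β)) ↔ α) ↔ ~(β → (β ⊕ β))) ⊕ γ = min(1, 0.25 + 0.59) = min(1, 0.84) = 0.84

0.84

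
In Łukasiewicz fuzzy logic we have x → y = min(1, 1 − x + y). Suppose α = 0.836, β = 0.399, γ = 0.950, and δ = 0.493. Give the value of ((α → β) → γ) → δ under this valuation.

0.493

α → β = min(1, 1 − 0.836 + 0.399) = min(1, 0.563) = 0.563
(α → β) → γ = min(1, 1 − 0.563 + 0.950) = min(1, 1.387) = 1.000
((α → β) → γ) → δ = min(1, 1 − 1.000 + 0.493) = min(1, 0.493) = 0.493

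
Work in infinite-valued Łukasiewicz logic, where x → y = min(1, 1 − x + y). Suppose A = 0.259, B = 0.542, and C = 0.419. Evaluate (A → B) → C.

0.419

A → B = min(1, 1 − 0.259 + 0.542) = min(1, 1.283) = 1.000
(A → B) → C = min(1, 1 − 1.000 + 0.419) = min(1, 0.419) = 0.419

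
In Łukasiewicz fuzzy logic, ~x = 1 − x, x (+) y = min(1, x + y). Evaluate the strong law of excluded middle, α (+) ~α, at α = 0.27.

~α = 1 − 0.27 = 0.73
α (+) ~α = min(1, 0.27 + 0.73) = min(1, 1.00) = 1.00
(As expected: always 1 in Ł∞ since a ⊕ (1−a) = 1.)

1.00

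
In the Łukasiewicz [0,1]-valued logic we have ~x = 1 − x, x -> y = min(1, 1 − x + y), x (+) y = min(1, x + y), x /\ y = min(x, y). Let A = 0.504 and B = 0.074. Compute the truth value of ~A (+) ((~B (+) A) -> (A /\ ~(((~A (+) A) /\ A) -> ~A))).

0.504

~A = 1 − 0.504 = 0.496
~B = 1 − 0.074 = 0.926
~B (+) A = min(1, 0.926 + 0.504) = min(1, 1.430) = 1.000
~A (+) A = min(1, 0.496 + 0.504) = min(1, 1.000) = 1.000
(~A (+) A) /\ A = min(1.000, 0.504) = 0.504
((~A (+) A) /\ A) -> ~A = min(1, 1 − 0.504 + 0.496) = min(1, 0.992) = 0.992
~(((~A (+) A) /\ A) -> ~A) = 1 − 0.992 = 0.008
A /\ ~(((~A (+) A) /\ A) -> ~A) = min(0.504, 0.008) = 0.008
(~B (+) A) -> (A /\ ~(((~A (+) A) /\ A) -> ~A)) = min(1, 1 − 1.000 + 0.008) = min(1, 0.008) = 0.008
~A (+) ((~B (+) A) -> (A /\ ~(((~A (+) A) /\ A) -> ~A))) = min(1, 0.496 + 0.008) = min(1, 0.504) = 0.504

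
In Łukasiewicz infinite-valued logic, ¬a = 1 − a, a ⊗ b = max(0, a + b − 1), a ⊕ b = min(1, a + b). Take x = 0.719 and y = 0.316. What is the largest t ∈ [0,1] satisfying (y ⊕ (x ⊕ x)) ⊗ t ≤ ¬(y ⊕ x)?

0.000

x ⊕ x = min(1, 0.719 + 0.719) = min(1, 1.438) = 1.000
y ⊕ (x ⊕ x) = min(1, 0.316 + 1.000) = min(1, 1.316) = 1.000
So the left factor is y ⊕ (x ⊕ x) = 1.000.
y ⊕ x = min(1, 0.316 + 0.719) = min(1, 1.035) = 1.000
¬(y ⊕ x) = 1 − 1.000 = 0.000
So the right-hand bound is ¬(y ⊕ x) = 0.000.
The residuum of the Łukasiewicz t-norm gives the supremum: min(1, 1 − 1.000 + 0.000).
1 − 1.000 + 0.000 = 0.000, so t = min(1, 0.000) = 0.000.
Check: 1.000 ⊗ 0.000 = max(0, 0.000) = 0.000 ≤ 0.000.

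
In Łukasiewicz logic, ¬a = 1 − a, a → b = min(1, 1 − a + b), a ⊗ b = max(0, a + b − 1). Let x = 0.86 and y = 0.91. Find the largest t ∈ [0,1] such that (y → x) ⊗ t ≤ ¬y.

0.14

y → x = min(1, 1 − 0.91 + 0.86) = min(1, 0.95) = 0.95
So the left factor is y → x = 0.95.
¬y = 1 − 0.91 = 0.09
So the right-hand bound is ¬y = 0.09.
The residuum of the Łukasiewicz t-norm gives the supremum: min(1, 1 − 0.95 + 0.09).
1 − 0.95 + 0.09 = 0.14, so t = min(1, 0.14) = 0.14.
Check: 0.95 ⊗ 0.14 = max(0, 0.09) = 0.09 ≤ 0.09.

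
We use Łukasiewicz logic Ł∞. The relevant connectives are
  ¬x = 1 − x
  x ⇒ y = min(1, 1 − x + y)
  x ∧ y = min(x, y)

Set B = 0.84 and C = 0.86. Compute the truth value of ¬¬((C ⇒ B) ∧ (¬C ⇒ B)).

C ⇒ B = min(1, 1 − 0.86 + 0.84) = min(1, 0.98) = 0.98
¬C = 1 − 0.86 = 0.14
¬C ⇒ B = min(1, 1 − 0.14 + 0.84) = min(1, 1.70) = 1.00
(C ⇒ B) ∧ (¬C ⇒ B) = min(0.98, 1.00) = 0.98
¬((C ⇒ B) ∧ (¬C ⇒ B)) = 1 − 0.98 = 0.02
¬¬((C ⇒ B) ∧ (¬C ⇒ B)) = 1 − 0.02 = 0.98

0.98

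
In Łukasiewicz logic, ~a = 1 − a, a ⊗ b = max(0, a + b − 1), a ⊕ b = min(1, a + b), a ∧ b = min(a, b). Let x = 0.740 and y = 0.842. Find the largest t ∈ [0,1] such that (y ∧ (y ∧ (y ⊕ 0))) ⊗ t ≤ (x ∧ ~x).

0.418

y ⊕ 0 = min(1, 0.842 + 0.000) = min(1, 0.842) = 0.842
y ∧ (y ⊕ 0) = min(0.842, 0.842) = 0.842
y ∧ (y ∧ (y ⊕ 0)) = min(0.842, 0.842) = 0.842
So the left factor is y ∧ (y ∧ (y ⊕ 0)) = 0.842.
~x = 1 − 0.740 = 0.260
x ∧ ~x = min(0.740, 0.260) = 0.260
So the right-hand bound is x ∧ ~x = 0.260.
The residuum of the Łukasiewicz t-norm gives the supremum: min(1, 1 − 0.842 + 0.260).
1 − 0.842 + 0.260 = 0.418, so t = min(1, 0.418) = 0.418.
Check: 0.842 ⊗ 0.418 = max(0, 0.260) = 0.260 ≤ 0.260.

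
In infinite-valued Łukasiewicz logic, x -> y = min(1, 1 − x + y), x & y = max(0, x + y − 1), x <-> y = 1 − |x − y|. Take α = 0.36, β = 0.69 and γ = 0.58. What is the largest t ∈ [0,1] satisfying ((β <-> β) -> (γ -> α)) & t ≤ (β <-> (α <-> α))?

β <-> β = 1 − |0.69 − 0.69| = 1 − 0.00 = 1.00
γ -> α = min(1, 1 − 0.58 + 0.36) = min(1, 0.78) = 0.78
(β <-> β) -> (γ -> α) = min(1, 1 − 1.00 + 0.78) = min(1, 0.78) = 0.78
So the left factor is (β <-> β) -> (γ -> α) = 0.78.
α <-> α = 1 − |0.36 − 0.36| = 1 − 0.00 = 1.00
β <-> (α <-> α) = 1 − |0.69 − 1.00| = 1 − 0.31 = 0.69
So the right-hand bound is β <-> (α <-> α) = 0.69.
The residuum of the Łukasiewicz t-norm gives the supremum: min(1, 1 − 0.78 + 0.69).
1 − 0.78 + 0.69 = 0.91, so t = min(1, 0.91) = 0.91.
Check: 0.78 & 0.91 = max(0, 0.69) = 0.69 ≤ 0.69.

0.91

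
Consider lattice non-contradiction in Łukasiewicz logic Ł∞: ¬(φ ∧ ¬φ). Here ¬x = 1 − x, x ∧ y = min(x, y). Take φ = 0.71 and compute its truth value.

0.71

¬φ = 1 − 0.71 = 0.29
φ ∧ ¬φ = min(0.71, 0.29) = 0.29
¬(φ ∧ ¬φ) = 1 − 0.29 = 0.71
(The value 0.71 < 1 shows this instance is not satisfied; not a Ł∞-tautology — its value is 1 − min(a, 1−a).)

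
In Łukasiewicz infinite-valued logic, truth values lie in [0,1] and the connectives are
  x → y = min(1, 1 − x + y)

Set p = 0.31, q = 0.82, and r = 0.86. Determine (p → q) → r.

0.86

p → q = min(1, 1 − 0.31 + 0.82) = min(1, 1.51) = 1.00
(p → q) → r = min(1, 1 − 1.00 + 0.86) = min(1, 0.86) = 0.86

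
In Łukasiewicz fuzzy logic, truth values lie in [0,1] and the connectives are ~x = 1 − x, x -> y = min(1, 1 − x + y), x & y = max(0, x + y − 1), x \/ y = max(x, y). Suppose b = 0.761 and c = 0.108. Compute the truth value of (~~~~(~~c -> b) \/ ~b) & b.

0.761

~c = 1 − 0.108 = 0.892
~~c = 1 − 0.892 = 0.108
~~c -> b = min(1, 1 − 0.108 + 0.761) = min(1, 1.653) = 1.000
~(~~c -> b) = 1 − 1.000 = 0.000
~~(~~c -> b) = 1 − 0.000 = 1.000
~~~(~~c -> b) = 1 − 1.000 = 0.000
~~~~(~~c -> b) = 1 − 0.000 = 1.000
~b = 1 − 0.761 = 0.239
~~~~(~~c -> b) \/ ~b = max(1.000, 0.239) = 1.000
(~~~~(~~c -> b) \/ ~b) & b = max(0, 1.000 + 0.761 − 1) = max(0, 0.761) = 0.761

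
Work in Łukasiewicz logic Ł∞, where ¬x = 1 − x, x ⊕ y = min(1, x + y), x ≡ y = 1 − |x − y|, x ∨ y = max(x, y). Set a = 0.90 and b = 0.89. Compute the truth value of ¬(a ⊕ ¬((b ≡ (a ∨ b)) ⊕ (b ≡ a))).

0.10

a ∨ b = max(0.90, 0.89) = 0.90
b ≡ (a ∨ b) = 1 − |0.89 − 0.90| = 1 − 0.01 = 0.99
b ≡ a = 1 − |0.89 − 0.90| = 1 − 0.01 = 0.99
(b ≡ (a ∨ b)) ⊕ (b ≡ a) = min(1, 0.99 + 0.99) = min(1, 1.98) = 1.00
¬((b ≡ (a ∨ b)) ⊕ (b ≡ a)) = 1 − 1.00 = 0.00
a ⊕ ¬((b ≡ (a ∨ b)) ⊕ (b ≡ a)) = min(1, 0.90 + 0.00) = min(1, 0.90) = 0.90
¬(a ⊕ ¬((b ≡ (a ∨ b)) ⊕ (b ≡ a))) = 1 − 0.90 = 0.10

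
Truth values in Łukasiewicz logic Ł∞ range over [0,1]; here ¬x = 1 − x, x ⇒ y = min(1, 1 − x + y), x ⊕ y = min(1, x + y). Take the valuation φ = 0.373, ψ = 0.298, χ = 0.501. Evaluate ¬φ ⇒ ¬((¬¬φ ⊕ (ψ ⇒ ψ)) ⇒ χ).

0.872

¬φ = 1 − 0.373 = 0.627
¬¬φ = 1 − 0.627 = 0.373
ψ ⇒ ψ = min(1, 1 − 0.298 + 0.298) = min(1, 1.000) = 1.000
¬¬φ ⊕ (ψ ⇒ ψ) = min(1, 0.373 + 1.000) = min(1, 1.373) = 1.000
(¬¬φ ⊕ (ψ ⇒ ψ)) ⇒ χ = min(1, 1 − 1.000 + 0.501) = min(1, 0.501) = 0.501
¬((¬¬φ ⊕ (ψ ⇒ ψ)) ⇒ χ) = 1 − 0.501 = 0.499
¬φ ⇒ ¬((¬¬φ ⊕ (ψ ⇒ ψ)) ⇒ χ) = min(1, 1 − 0.627 + 0.499) = min(1, 0.872) = 0.872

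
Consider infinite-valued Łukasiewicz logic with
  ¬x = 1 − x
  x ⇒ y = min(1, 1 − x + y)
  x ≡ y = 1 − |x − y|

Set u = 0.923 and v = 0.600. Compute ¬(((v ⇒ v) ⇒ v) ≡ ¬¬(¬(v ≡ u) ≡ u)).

0.200

v ⇒ v = min(1, 1 − 0.600 + 0.600) = min(1, 1.000) = 1.000
(v ⇒ v) ⇒ v = min(1, 1 − 1.000 + 0.600) = min(1, 0.600) = 0.600
v ≡ u = 1 − |0.600 − 0.923| = 1 − 0.323 = 0.677
¬(v ≡ u) = 1 − 0.677 = 0.323
¬(v ≡ u) ≡ u = 1 − |0.323 − 0.923| = 1 − 0.600 = 0.400
¬(¬(v ≡ u) ≡ u) = 1 − 0.400 = 0.600
¬¬(¬(v ≡ u) ≡ u) = 1 − 0.600 = 0.400
((v ⇒ v) ⇒ v) ≡ ¬¬(¬(v ≡ u) ≡ u) = 1 − |0.600 − 0.400| = 1 − 0.200 = 0.800
¬(((v ⇒ v) ⇒ v) ≡ ¬¬(¬(v ≡ u) ≡ u)) = 1 − 0.800 = 0.200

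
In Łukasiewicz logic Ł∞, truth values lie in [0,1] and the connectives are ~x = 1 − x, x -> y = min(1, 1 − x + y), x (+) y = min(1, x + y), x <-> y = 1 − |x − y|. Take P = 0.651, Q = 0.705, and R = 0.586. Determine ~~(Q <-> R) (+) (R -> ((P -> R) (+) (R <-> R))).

Q <-> R = 1 − |0.705 − 0.586| = 1 − 0.119 = 0.881
~(Q <-> R) = 1 − 0.881 = 0.119
~~(Q <-> R) = 1 − 0.119 = 0.881
P -> R = min(1, 1 − 0.651 + 0.586) = min(1, 0.935) = 0.935
R <-> R = 1 − |0.586 − 0.586| = 1 − 0.000 = 1.000
(P -> R) (+) (R <-> R) = min(1, 0.935 + 1.000) = min(1, 1.935) = 1.000
R -> ((P -> R) (+) (R <-> R)) = min(1, 1 − 0.586 + 1.000) = min(1, 1.414) = 1.000
~~(Q <-> R) (+) (R -> ((P -> R) (+) (R <-> R))) = min(1, 0.881 + 1.000) = min(1, 1.881) = 1.000

1.000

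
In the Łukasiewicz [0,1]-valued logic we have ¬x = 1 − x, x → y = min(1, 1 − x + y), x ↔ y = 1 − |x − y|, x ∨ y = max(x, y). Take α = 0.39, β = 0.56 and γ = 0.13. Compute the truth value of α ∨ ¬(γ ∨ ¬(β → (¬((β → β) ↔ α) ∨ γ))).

β → β = min(1, 1 − 0.56 + 0.56) = min(1, 1.00) = 1.00
(β → β) ↔ α = 1 − |1.00 − 0.39| = 1 − 0.61 = 0.39
¬((β → β) ↔ α) = 1 − 0.39 = 0.61
¬((β → β) ↔ α) ∨ γ = max(0.61, 0.13) = 0.61
β → (¬((β → β) ↔ α) ∨ γ) = min(1, 1 − 0.56 + 0.61) = min(1, 1.05) = 1.00
¬(β → (¬((β → β) ↔ α) ∨ γ)) = 1 − 1.00 = 0.00
γ ∨ ¬(β → (¬((β → β) ↔ α) ∨ γ)) = max(0.13, 0.00) = 0.13
¬(γ ∨ ¬(β → (¬((β → β) ↔ α) ∨ γ))) = 1 − 0.13 = 0.87
α ∨ ¬(γ ∨ ¬(β → (¬((β → β) ↔ α) ∨ γ))) = max(0.39, 0.87) = 0.87

0.87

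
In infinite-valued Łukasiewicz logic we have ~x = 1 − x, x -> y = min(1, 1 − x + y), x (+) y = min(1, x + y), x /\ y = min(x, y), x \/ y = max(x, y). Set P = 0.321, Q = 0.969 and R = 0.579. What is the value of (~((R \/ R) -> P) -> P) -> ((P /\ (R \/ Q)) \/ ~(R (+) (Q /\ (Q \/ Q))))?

R \/ R = max(0.579, 0.579) = 0.579
(R \/ R) -> P = min(1, 1 − 0.579 + 0.321) = min(1, 0.742) = 0.742
~((R \/ R) -> P) = 1 − 0.742 = 0.258
~((R \/ R) -> P) -> P = min(1, 1 − 0.258 + 0.321) = min(1, 1.063) = 1.000
R \/ Q = max(0.579, 0.969) = 0.969
P /\ (R \/ Q) = min(0.321, 0.969) = 0.321
Q \/ Q = max(0.969, 0.969) = 0.969
Q /\ (Q \/ Q) = min(0.969, 0.969) = 0.969
R (+) (Q /\ (Q \/ Q)) = min(1, 0.579 + 0.969) = min(1, 1.548) = 1.000
~(R (+) (Q /\ (Q \/ Q))) = 1 − 1.000 = 0.000
(P /\ (R \/ Q)) \/ ~(R (+) (Q /\ (Q \/ Q))) = max(0.321, 0.000) = 0.321
(~((R \/ R) -> P) -> P) -> ((P /\ (R \/ Q)) \/ ~(R (+) (Q /\ (Q \/ Q)))) = min(1, 1 − 1.000 + 0.321) = min(1, 0.321) = 0.321

0.321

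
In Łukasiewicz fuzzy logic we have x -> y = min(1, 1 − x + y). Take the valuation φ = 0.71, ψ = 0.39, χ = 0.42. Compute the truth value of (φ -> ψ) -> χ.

φ -> ψ = min(1, 1 − 0.71 + 0.39) = min(1, 0.68) = 0.68
(φ -> ψ) -> χ = min(1, 1 − 0.68 + 0.42) = min(1, 0.74) = 0.74

0.74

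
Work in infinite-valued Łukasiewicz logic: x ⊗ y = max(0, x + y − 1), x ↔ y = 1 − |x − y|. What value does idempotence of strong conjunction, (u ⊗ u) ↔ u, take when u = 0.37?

u ⊗ u = max(0, 0.37 + 0.37 − 1) = max(0, -0.26) = 0.00
(u ⊗ u) ↔ u = 1 − |0.00 − 0.37| = 1 − 0.37 = 0.63
(The value 0.63 < 1 shows this instance is not satisfied; fails in Ł∞ since a ⊗ a = max(0, 2a−1) ≠ a in general.)

0.63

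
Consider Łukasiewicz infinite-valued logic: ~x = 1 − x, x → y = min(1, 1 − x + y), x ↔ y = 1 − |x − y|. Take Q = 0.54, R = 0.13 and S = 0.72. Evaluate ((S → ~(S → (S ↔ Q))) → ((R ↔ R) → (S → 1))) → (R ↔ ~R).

0.26

S ↔ Q = 1 − |0.72 − 0.54| = 1 − 0.18 = 0.82
S → (S ↔ Q) = min(1, 1 − 0.72 + 0.82) = min(1, 1.10) = 1.00
~(S → (S ↔ Q)) = 1 − 1.00 = 0.00
S → ~(S → (S ↔ Q)) = min(1, 1 − 0.72 + 0.00) = min(1, 0.28) = 0.28
R ↔ R = 1 − |0.13 − 0.13| = 1 − 0.00 = 1.00
S → 1 = min(1, 1 − 0.72 + 1.00) = min(1, 1.28) = 1.00
(R ↔ R) → (S → 1) = min(1, 1 − 1.00 + 1.00) = min(1, 1.00) = 1.00
(S → ~(S → (S ↔ Q))) → ((R ↔ R) → (S → 1)) = min(1, 1 − 0.28 + 1.00) = min(1, 1.72) = 1.00
~R = 1 − 0.13 = 0.87
R ↔ ~R = 1 − |0.13 − 0.87| = 1 − 0.74 = 0.26
((S → ~(S → (S ↔ Q))) → ((R ↔ R) → (S → 1))) → (R ↔ ~R) = min(1, 1 − 1.00 + 0.26) = min(1, 0.26) = 0.26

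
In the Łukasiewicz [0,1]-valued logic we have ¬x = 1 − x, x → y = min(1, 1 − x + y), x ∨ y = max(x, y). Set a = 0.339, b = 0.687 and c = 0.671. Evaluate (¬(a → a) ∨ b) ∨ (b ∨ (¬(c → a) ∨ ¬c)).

a → a = min(1, 1 − 0.339 + 0.339) = min(1, 1.000) = 1.000
¬(a → a) = 1 − 1.000 = 0.000
¬(a → a) ∨ b = max(0.000, 0.687) = 0.687
c → a = min(1, 1 − 0.671 + 0.339) = min(1, 0.668) = 0.668
¬(c → a) = 1 − 0.668 = 0.332
¬c = 1 − 0.671 = 0.329
¬(c → a) ∨ ¬c = max(0.332, 0.329) = 0.332
b ∨ (¬(c → a) ∨ ¬c) = max(0.687, 0.332) = 0.687
(¬(a → a) ∨ b) ∨ (b ∨ (¬(c → a) ∨ ¬c)) = max(0.687, 0.687) = 0.687

0.687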